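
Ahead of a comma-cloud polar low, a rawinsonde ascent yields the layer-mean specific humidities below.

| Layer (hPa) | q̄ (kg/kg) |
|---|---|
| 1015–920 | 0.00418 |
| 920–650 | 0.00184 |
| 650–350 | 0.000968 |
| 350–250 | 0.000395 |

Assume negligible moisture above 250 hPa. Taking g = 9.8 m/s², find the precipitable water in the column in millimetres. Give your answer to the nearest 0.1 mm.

Precipitable water is the column-integrated vapour mass per unit area: PW = (1/g) Σ q̄ Δp, with q in kg/kg and Δp in Pa (1 kg/m² of water = 1 mm).
Layer 1015–920 hPa: Δp = 95 hPa = 9500 Pa, q̄ = 0.00418 kg/kg → 0.00418 × 9500 / 9.8 = 4.05 mm
Layer 920–650 hPa: Δp = 270 hPa = 27000 Pa, q̄ = 0.00184 kg/kg → 0.00184 × 27000 / 9.8 = 5.07 mm
Layer 650–350 hPa: Δp = 300 hPa = 30000 Pa, q̄ = 0.000968 kg/kg → 0.000968 × 30000 / 9.8 = 2.96 mm
Layer 350–250 hPa: Δp = 100 hPa = 10000 Pa, q̄ = 0.000395 kg/kg → 0.000395 × 10000 / 9.8 = 0.40 mm
PW = 4.05 + 5.07 + 2.96 + 0.40 = 12.48 ≈ 12.5 mm.

PW ≈ 12.5 mm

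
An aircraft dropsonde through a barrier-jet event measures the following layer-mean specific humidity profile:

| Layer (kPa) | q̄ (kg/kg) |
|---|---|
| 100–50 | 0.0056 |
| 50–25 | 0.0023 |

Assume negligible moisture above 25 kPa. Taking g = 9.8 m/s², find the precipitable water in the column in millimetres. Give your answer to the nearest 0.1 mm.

PW ≈ 34.4 mm

Precipitable water is the column-integrated vapour mass per unit area: PW = (1/g) Σ q̄ Δp, with q in kg/kg and Δp in Pa (1 kg/m² of water = 1 mm).
Layer 100–50 kPa: Δp = 500 hPa = 50000 Pa, q̄ = 0.0056 kg/kg → 0.0056 × 50000 / 9.8 = 28.57 mm
Layer 50–25 kPa: Δp = 250 hPa = 25000 Pa, q̄ = 0.0023 kg/kg → 0.0023 × 25000 / 9.8 = 5.87 mm
PW = 28.57 + 5.87 = 34.44 ≈ 34.4 mm.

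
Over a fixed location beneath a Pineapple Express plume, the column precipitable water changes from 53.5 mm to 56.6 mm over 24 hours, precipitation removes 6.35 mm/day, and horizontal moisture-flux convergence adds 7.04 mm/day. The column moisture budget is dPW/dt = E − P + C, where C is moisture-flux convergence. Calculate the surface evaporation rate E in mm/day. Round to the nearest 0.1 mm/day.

E ≈ 2.4 mm/day

dPW/dt = (56.6 − 53.5) mm / (24/24 day) = +3.100 mm/day.
E = dPW/dt + P − C = (+3.100) + 6.35 − (7.04) = 2.4 mm/day.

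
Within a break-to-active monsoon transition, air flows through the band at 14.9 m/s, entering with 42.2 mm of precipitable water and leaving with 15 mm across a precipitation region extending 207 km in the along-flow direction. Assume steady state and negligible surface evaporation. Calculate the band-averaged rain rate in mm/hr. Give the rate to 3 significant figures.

R ≈ 7.05 mm/hr

Column moisture flux per unit crosswind length is F = V × PW.
Inflow: F_in = 14.9 × 42.2 = 628.78 mm·m/s
Outflow: F_out = 14.9 × 15 = 223.5 mm·m/s
Steady-state rate R = (F_in − F_out)/L = (628.78 − 223.5) / 207000 m = 1.958e-03 mm/s.
R = 1.958e-03 × 3600 = 7.05 mm/hr.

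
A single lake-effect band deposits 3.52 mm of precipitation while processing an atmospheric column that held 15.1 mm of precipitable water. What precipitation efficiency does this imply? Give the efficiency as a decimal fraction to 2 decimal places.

ε = precipitation / PW = 3.52 / 15.1 = 0.23.

ε ≈ 0.23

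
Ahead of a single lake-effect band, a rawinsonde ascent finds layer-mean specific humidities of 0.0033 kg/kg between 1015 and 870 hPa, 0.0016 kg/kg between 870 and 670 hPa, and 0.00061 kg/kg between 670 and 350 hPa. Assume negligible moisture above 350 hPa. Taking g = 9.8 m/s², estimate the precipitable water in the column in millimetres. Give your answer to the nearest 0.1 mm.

Precipitable water is the column-integrated vapour mass per unit area: PW = (1/g) Σ q̄ Δp, with q in kg/kg and Δp in Pa (1 kg/m² of water = 1 mm).
Layer 1015–870 hPa: Δp = 145 hPa = 14500 Pa, q̄ = 0.0033 kg/kg → 0.0033 × 14500 / 9.8 = 4.88 mm
Layer 870–670 hPa: Δp = 200 hPa = 20000 Pa, q̄ = 0.0016 kg/kg → 0.0016 × 20000 / 9.8 = 3.27 mm
Layer 670–350 hPa: Δp = 320 hPa = 32000 Pa, q̄ = 0.00061 kg/kg → 0.00061 × 32000 / 9.8 = 1.99 mm
PW = 4.88 + 3.27 + 1.99 = 10.14 ≈ 10.1 mm.

PW ≈ 10.1 mm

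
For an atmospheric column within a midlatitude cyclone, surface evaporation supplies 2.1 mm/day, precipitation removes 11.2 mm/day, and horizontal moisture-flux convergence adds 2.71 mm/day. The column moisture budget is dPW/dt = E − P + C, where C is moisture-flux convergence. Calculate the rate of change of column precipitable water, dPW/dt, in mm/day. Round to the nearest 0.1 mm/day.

dPW/dt ≈ -6.4 mm/day

dPW/dt = E − P + C = 2.1 − 11.2 + (2.71) = -6.4 mm/day.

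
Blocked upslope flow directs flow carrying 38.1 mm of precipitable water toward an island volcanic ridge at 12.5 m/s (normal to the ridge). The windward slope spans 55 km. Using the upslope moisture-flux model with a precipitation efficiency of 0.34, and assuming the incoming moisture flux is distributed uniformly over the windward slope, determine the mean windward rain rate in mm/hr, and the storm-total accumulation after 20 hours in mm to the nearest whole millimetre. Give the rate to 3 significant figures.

Incoming column moisture flux per unit ridge length: F = V × PW = 12.5 × 38.1 = 476.25 mm·m/s.
Spread over the 55 km slope with efficiency ε = 0.34: R = ε·F/W = 0.34 × 476.25 / 55000 m = 2.944e-03 mm/s.
R = 2.944e-03 × 3600 = 10.6 mm/hr.
Over 20 h: total = 10.6 × 20 = 212 mm.

R ≈ 10.6 mm/hr; total ≈ 212 mm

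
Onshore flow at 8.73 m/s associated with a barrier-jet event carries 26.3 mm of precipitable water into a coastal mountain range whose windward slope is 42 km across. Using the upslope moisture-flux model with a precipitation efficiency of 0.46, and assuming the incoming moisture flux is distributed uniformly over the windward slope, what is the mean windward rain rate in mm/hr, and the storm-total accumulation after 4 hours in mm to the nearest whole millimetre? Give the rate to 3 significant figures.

Incoming column moisture flux per unit ridge length: F = V × PW = 8.73 × 26.3 = 229.599 mm·m/s.
Spread over the 42 km slope with efficiency ε = 0.46: R = ε·F/W = 0.46 × 229.599 / 42000 m = 2.515e-03 mm/s.
R = 2.515e-03 × 3600 = 9.05 mm/hr.
Over 4 h: total = 9.05 × 4 = 36.2 ≈ 36 mm.

R ≈ 9.05 mm/hr; total ≈ 36 mm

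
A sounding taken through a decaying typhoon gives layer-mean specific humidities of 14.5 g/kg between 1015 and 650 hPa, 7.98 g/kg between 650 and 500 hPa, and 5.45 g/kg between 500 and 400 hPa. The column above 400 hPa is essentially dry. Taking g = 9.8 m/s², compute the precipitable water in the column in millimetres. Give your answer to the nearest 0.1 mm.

Precipitable water is the column-integrated vapour mass per unit area: PW = (1/g) Σ q̄ Δp, with q in kg/kg and Δp in Pa (1 kg/m² of water = 1 mm).
Layer 1015–650 hPa: Δp = 365 hPa = 36500 Pa, q̄ = 0.0145 kg/kg → 0.0145 × 36500 / 9.8 = 54.01 mm
Layer 650–500 hPa: Δp = 150 hPa = 15000 Pa, q̄ = 0.00798 kg/kg → 0.00798 × 15000 / 9.8 = 12.21 mm
Layer 500–400 hPa: Δp = 100 hPa = 10000 Pa, q̄ = 0.00545 kg/kg → 0.00545 × 10000 / 9.8 = 5.56 mm
PW = 54.01 + 12.21 + 5.56 = 71.78 ≈ 71.8 mm.

PW ≈ 71.8 mm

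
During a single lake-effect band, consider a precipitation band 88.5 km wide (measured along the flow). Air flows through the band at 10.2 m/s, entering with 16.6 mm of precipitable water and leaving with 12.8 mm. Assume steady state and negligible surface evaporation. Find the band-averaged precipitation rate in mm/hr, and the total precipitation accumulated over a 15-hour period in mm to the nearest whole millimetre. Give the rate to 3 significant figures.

R ≈ 1.58 mm/hr; total ≈ 24 mm

Column moisture flux per unit crosswind length is F = V × PW.
Inflow: F_in = 10.2 × 16.6 = 169.32 mm·m/s
Outflow: F_out = 10.2 × 12.8 = 130.56 mm·m/s
Steady-state rate R = (F_in − F_out)/L = (169.32 − 130.56) / 88500 m = 4.380e-04 mm/s.
R = 4.380e-04 × 3600 = 1.58 mm/hr.
Over 15 h: total = 1.58 × 15 = 23.7 ≈ 24 mm.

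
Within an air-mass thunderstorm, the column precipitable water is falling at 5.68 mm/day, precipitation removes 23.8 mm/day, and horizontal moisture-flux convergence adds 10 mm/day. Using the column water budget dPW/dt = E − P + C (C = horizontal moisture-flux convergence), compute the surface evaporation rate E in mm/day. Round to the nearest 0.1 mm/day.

dPW/dt = -5.68 mm/day.
E = dPW/dt + P − C = (-5.68) + 23.8 − (10) = 8.1 mm/day.

E ≈ 8.1 mm/day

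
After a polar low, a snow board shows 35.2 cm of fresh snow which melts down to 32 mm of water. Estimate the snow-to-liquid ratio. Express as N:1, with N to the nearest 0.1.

Ratio = snow depth / SWE = 352 mm / 32 mm = 11.0, i.e. 11.0:1.

ratio ≈ 11.0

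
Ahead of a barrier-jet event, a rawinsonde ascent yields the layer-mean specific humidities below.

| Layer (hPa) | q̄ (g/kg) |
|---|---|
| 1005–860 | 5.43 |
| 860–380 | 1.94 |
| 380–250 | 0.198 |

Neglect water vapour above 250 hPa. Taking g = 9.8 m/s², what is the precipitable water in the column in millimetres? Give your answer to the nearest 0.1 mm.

Precipitable water is the column-integrated vapour mass per unit area: PW = (1/g) Σ q̄ Δp, with q in kg/kg and Δp in Pa (1 kg/m² of water = 1 mm).
Layer 1005–860 hPa: Δp = 145 hPa = 14500 Pa, q̄ = 0.00543 kg/kg → 0.00543 × 14500 / 9.8 = 8.03 mm
Layer 860–380 hPa: Δp = 480 hPa = 48000 Pa, q̄ = 0.00194 kg/kg → 0.00194 × 48000 / 9.8 = 9.50 mm
Layer 380–250 hPa: Δp = 130 hPa = 13000 Pa, q̄ = 0.000198 kg/kg → 0.000198 × 13000 / 9.8 = 0.26 mm
PW = 8.03 + 9.50 + 0.26 = 17.79 ≈ 17.8 mm.

PW ≈ 17.8 mm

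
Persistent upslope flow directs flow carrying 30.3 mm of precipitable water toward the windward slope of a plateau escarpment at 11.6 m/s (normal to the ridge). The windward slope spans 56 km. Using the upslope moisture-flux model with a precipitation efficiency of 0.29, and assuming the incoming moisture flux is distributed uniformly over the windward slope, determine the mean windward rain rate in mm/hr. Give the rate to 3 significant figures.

Incoming column moisture flux per unit ridge length: F = V × PW = 11.6 × 30.3 = 351.48 mm·m/s.
Spread over the 56 km slope with efficiency ε = 0.29: R = ε·F/W = 0.29 × 351.48 / 56000 m = 1.820e-03 mm/s.
R = 1.820e-03 × 3600 = 6.55 mm/hr.

R ≈ 6.55 mm/hr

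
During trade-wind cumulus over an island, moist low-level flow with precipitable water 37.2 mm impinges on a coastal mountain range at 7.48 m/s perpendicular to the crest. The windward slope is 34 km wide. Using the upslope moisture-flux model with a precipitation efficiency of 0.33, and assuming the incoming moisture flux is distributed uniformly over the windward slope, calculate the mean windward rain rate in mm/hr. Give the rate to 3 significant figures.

Incoming column moisture flux per unit ridge length: F = V × PW = 7.48 × 37.2 = 278.256 mm·m/s.
Spread over the 34 km slope with efficiency ε = 0.33: R = ε·F/W = 0.33 × 278.256 / 34000 m = 2.701e-03 mm/s.
R = 2.701e-03 × 3600 = 9.72 mm/hr.

R ≈ 9.72 mm/hr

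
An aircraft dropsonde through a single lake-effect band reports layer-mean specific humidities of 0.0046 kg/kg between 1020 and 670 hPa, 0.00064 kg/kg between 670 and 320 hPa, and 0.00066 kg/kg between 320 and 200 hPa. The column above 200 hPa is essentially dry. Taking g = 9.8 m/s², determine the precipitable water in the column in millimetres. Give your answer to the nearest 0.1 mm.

PW ≈ 19.5 mm

Precipitable water is the column-integrated vapour mass per unit area: PW = (1/g) Σ q̄ Δp, with q in kg/kg and Δp in Pa (1 kg/m² of water = 1 mm).
Layer 1020–670 hPa: Δp = 350 hPa = 35000 Pa, q̄ = 0.0046 kg/kg → 0.0046 × 35000 / 9.8 = 16.43 mm
Layer 670–320 hPa: Δp = 350 hPa = 35000 Pa, q̄ = 0.00064 kg/kg → 0.00064 × 35000 / 9.8 = 2.29 mm
Layer 320–200 hPa: Δp = 120 hPa = 12000 Pa, q̄ = 0.00066 kg/kg → 0.00066 × 12000 / 9.8 = 0.81 mm
PW = 16.43 + 2.29 + 0.81 = 19.53 ≈ 19.5 mm.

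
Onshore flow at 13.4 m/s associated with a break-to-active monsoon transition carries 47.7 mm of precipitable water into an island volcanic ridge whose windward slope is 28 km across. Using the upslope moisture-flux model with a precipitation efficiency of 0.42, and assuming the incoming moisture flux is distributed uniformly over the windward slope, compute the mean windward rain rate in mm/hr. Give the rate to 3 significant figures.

Incoming column moisture flux per unit ridge length: F = V × PW = 13.4 × 47.7 = 639.18 mm·m/s.
Spread over the 28 km slope with efficiency ε = 0.42: R = ε·F/W = 0.42 × 639.18 / 28000 m = 9.588e-03 mm/s.
R = 9.588e-03 × 3600 = 34.5 mm/hr.

R ≈ 34.5 mm/hr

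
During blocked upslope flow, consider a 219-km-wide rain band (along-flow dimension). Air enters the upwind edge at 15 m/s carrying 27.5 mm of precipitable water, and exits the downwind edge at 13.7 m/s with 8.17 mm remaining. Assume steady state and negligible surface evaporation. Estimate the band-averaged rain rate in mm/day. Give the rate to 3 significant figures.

Column moisture flux per unit crosswind length is F = V × PW.
Inflow: F_in = 15 × 27.5 = 412.5 mm·m/s
Outflow: F_out = 13.7 × 8.17 = 111.929 mm·m/s
Steady-state rate R = (F_in − F_out)/L = (412.5 − 111.929) / 219000 m = 1.372e-03 mm/s.
R = 1.372e-03 × 3600 × 24 = 119 mm/day.

R ≈ 119 mm/day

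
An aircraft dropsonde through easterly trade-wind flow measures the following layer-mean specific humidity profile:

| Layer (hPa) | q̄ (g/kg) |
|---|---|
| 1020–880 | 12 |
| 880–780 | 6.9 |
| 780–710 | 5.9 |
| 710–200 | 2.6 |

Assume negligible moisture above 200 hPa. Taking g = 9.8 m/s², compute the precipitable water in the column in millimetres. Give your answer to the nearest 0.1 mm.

Precipitable water is the column-integrated vapour mass per unit area: PW = (1/g) Σ q̄ Δp, with q in kg/kg and Δp in Pa (1 kg/m² of water = 1 mm).
Layer 1020–880 hPa: Δp = 140 hPa = 14000 Pa, q̄ = 0.012 kg/kg → 0.012 × 14000 / 9.8 = 17.14 mm
Layer 880–780 hPa: Δp = 100 hPa = 10000 Pa, q̄ = 0.0069 kg/kg → 0.0069 × 10000 / 9.8 = 7.04 mm
Layer 780–710 hPa: Δp = 70 hPa = 7000 Pa, q̄ = 0.0059 kg/kg → 0.0059 × 7000 / 9.8 = 4.21 mm
Layer 710–200 hPa: Δp = 510 hPa = 51000 Pa, q̄ = 0.0026 kg/kg → 0.0026 × 51000 / 9.8 = 13.53 mm
PW = 17.14 + 7.04 + 4.21 + 13.53 = 41.92 ≈ 41.9 mm.

PW ≈ 41.9 mm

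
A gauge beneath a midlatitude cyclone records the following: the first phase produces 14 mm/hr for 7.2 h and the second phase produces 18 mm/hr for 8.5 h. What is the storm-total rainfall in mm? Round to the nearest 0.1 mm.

total ≈ 253.8 mm

Total = Σ Rᵢ Δtᵢ = 14 × 7.2 + 18 × 8.5
      = 100.8 + 153 = 253.8 mm.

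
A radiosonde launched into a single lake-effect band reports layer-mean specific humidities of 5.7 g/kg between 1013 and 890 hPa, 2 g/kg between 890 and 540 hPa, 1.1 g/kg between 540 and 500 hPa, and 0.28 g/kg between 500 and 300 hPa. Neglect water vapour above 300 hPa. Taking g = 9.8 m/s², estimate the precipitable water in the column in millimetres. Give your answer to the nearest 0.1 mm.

Precipitable water is the column-integrated vapour mass per unit area: PW = (1/g) Σ q̄ Δp, with q in kg/kg and Δp in Pa (1 kg/m² of water = 1 mm).
Layer 1013–890 hPa: Δp = 123 hPa = 12300 Pa, q̄ = 0.0057 kg/kg → 0.0057 × 12300 / 9.8 = 7.15 mm
Layer 890–540 hPa: Δp = 350 hPa = 35000 Pa, q̄ = 0.002 kg/kg → 0.002 × 35000 / 9.8 = 7.14 mm
Layer 540–500 hPa: Δp = 40 hPa = 4000 Pa, q̄ = 0.0011 kg/kg → 0.0011 × 4000 / 9.8 = 0.45 mm
Layer 500–300 hPa: Δp = 200 hPa = 20000 Pa, q̄ = 0.00028 kg/kg → 0.00028 × 20000 / 9.8 = 0.57 mm
PW = 7.15 + 7.14 + 0.45 + 0.57 = 15.31 ≈ 15.3 mm.

PW ≈ 15.3 mm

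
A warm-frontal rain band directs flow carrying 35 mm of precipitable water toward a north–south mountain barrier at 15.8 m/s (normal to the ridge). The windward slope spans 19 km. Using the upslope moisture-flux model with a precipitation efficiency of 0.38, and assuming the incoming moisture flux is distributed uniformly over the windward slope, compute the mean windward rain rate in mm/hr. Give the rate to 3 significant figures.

R ≈ 39.8 mm/hr

Incoming column moisture flux per unit ridge length: F = V × PW = 15.8 × 35 = 553 mm·m/s.
Spread over the 19 km slope with efficiency ε = 0.38: R = ε·F/W = 0.38 × 553 / 19000 m = 1.106e-02 mm/s.
R = 1.106e-02 × 3600 = 39.8 mm/hr.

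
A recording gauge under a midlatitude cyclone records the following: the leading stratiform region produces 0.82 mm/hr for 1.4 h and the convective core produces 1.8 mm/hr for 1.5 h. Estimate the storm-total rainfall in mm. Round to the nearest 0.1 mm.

total ≈ 3.8 mm

Total = Σ Rᵢ Δtᵢ = 0.82 × 1.4 + 1.8 × 1.5
      = 1.148 + 2.7 = 3.8 mm.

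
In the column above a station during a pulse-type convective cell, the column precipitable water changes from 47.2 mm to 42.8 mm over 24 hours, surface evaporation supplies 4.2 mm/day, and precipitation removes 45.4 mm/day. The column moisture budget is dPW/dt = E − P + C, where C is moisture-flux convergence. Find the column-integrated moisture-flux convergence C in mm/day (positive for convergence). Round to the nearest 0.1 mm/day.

C ≈ 36.8 mm/day

dPW/dt = (42.8 − 47.2) mm / (24/24 day) = -4.400 mm/day.
C = dPW/dt − E + P = (-4.400) − 4.2 + 45.4 = 36.8 mm/day.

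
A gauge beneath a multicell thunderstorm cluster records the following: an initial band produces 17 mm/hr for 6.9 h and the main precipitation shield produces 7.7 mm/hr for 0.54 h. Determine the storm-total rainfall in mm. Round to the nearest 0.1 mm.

Total = Σ Rᵢ Δtᵢ = 17 × 6.9 + 7.7 × 0.54
      = 117.3 + 4.158 = 121.5 mm.

total ≈ 121.5 mm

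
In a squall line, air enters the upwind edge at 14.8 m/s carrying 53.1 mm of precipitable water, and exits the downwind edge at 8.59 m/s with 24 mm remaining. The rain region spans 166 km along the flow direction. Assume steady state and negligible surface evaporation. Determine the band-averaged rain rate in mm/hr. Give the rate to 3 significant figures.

R ≈ 12.6 mm/hr

Column moisture flux per unit crosswind length is F = V × PW.
Inflow: F_in = 14.8 × 53.1 = 785.88 mm·m/s
Outflow: F_out = 8.59 × 24 = 206.16 mm·m/s
Steady-state rate R = (F_in − F_out)/L = (785.88 − 206.16) / 166000 m = 3.492e-03 mm/s.
R = 3.492e-03 × 3600 = 12.6 mm/hr.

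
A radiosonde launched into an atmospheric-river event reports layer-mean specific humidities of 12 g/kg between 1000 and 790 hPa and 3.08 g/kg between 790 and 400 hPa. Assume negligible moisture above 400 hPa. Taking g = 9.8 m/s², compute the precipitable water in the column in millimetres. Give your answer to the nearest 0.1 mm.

Precipitable water is the column-integrated vapour mass per unit area: PW = (1/g) Σ q̄ Δp, with q in kg/kg and Δp in Pa (1 kg/m² of water = 1 mm).
Layer 1000–790 hPa: Δp = 210 hPa = 21000 Pa, q̄ = 0.012 kg/kg → 0.012 × 21000 / 9.8 = 25.71 mm
Layer 790–400 hPa: Δp = 390 hPa = 39000 Pa, q̄ = 0.00308 kg/kg → 0.00308 × 39000 / 9.8 = 12.26 mm
PW = 25.71 + 12.26 = 37.97 ≈ 38.0 mm.

PW ≈ 38.0 mm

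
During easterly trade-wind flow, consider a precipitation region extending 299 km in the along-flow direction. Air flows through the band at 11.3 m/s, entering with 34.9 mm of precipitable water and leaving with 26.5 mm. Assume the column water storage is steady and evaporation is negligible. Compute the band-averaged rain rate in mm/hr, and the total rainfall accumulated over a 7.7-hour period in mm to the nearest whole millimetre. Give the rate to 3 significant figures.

R ≈ 1.14 mm/hr; total ≈ 9 mm

Column moisture flux per unit crosswind length is F = V × PW.
Inflow: F_in = 11.3 × 34.9 = 394.37 mm·m/s
Outflow: F_out = 11.3 × 26.5 = 299.45 mm·m/s
Steady-state rate R = (F_in − F_out)/L = (394.37 − 299.45) / 299000 m = 3.175e-04 mm/s.
R = 3.175e-04 × 3600 = 1.14 mm/hr.
Over 7.7 h: total = 1.14 × 7.7 = 8.778 ≈ 9 mm.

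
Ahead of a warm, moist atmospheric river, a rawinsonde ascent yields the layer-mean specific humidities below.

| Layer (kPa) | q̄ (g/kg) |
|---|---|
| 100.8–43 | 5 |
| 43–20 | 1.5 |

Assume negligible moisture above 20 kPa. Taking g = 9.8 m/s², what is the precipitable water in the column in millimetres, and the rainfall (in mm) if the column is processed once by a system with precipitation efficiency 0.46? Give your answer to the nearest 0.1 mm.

Precipitable water is the column-integrated vapour mass per unit area: PW = (1/g) Σ q̄ Δp, with q in kg/kg and Δp in Pa (1 kg/m² of water = 1 mm).
Layer 100.8–43 kPa: Δp = 578 hPa = 57800 Pa, q̄ = 0.005 kg/kg → 0.005 × 57800 / 9.8 = 29.49 mm
Layer 43–20 kPa: Δp = 230 hPa = 23000 Pa, q̄ = 0.0015 kg/kg → 0.0015 × 23000 / 9.8 = 3.52 mm
PW = 29.49 + 3.52 = 33.01 ≈ 33.0 mm.
Rainfall = ε × PW = 0.46 × 33.0 = 15.2 mm.

PW ≈ 33.0 mm; rainfall ≈ 15.2 mm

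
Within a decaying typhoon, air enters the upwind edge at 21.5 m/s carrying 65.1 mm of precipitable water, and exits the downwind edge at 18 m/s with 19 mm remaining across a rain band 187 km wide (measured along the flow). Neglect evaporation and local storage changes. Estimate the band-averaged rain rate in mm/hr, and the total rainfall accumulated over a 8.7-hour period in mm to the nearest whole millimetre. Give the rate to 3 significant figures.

Column moisture flux per unit crosswind length is F = V × PW.
Inflow: F_in = 21.5 × 65.1 = 1399.65 mm·m/s
Outflow: F_out = 18 × 19 = 342 mm·m/s
Steady-state rate R = (F_in − F_out)/L = (1399.65 − 342) / 187000 m = 5.656e-03 mm/s.
R = 5.656e-03 × 3600 = 20.4 mm/hr.
Over 8.7 h: total = 20.4 × 8.7 = 177.48 ≈ 177 mm.

R ≈ 20.4 mm/hr; total ≈ 177 mm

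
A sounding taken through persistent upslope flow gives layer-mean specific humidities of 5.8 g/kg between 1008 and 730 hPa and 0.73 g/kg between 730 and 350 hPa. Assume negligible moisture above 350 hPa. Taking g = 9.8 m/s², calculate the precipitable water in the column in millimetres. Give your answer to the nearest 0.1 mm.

Precipitable water is the column-integrated vapour mass per unit area: PW = (1/g) Σ q̄ Δp, with q in kg/kg and Δp in Pa (1 kg/m² of water = 1 mm).
Layer 1008–730 hPa: Δp = 278 hPa = 27800 Pa, q̄ = 0.0058 kg/kg → 0.0058 × 27800 / 9.8 = 16.45 mm
Layer 730–350 hPa: Δp = 380 hPa = 38000 Pa, q̄ = 0.00073 kg/kg → 0.00073 × 38000 / 9.8 = 2.83 mm
PW = 16.45 + 2.83 = 19.28 ≈ 19.3 mm.

PW ≈ 19.3 mm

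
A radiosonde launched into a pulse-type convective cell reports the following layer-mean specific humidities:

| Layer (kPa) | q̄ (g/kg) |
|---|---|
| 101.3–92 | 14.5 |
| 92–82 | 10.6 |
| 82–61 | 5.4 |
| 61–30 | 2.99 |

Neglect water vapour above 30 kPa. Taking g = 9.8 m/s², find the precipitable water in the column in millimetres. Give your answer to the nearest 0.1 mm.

PW ≈ 45.6 mm

Precipitable water is the column-integrated vapour mass per unit area: PW = (1/g) Σ q̄ Δp, with q in kg/kg and Δp in Pa (1 kg/m² of water = 1 mm).
Layer 101.3–92 kPa: Δp = 93 hPa = 9300 Pa, q̄ = 0.0145 kg/kg → 0.0145 × 9300 / 9.8 = 13.76 mm
Layer 92–82 kPa: Δp = 100 hPa = 10000 Pa, q̄ = 0.0106 kg/kg → 0.0106 × 10000 / 9.8 = 10.82 mm
Layer 82–61 kPa: Δp = 210 hPa = 21000 Pa, q̄ = 0.0054 kg/kg → 0.0054 × 21000 / 9.8 = 11.57 mm
Layer 61–30 kPa: Δp = 310 hPa = 31000 Pa, q̄ = 0.00299 kg/kg → 0.00299 × 31000 / 9.8 = 9.46 mm
PW = 13.76 + 10.82 + 11.57 + 9.46 = 45.61 ≈ 45.6 mm.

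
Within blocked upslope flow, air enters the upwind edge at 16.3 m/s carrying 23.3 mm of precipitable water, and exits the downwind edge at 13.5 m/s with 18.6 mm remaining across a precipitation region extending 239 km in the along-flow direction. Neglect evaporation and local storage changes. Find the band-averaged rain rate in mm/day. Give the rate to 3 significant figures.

Column moisture flux per unit crosswind length is F = V × PW.
Inflow: F_in = 16.3 × 23.3 = 379.79 mm·m/s
Outflow: F_out = 13.5 × 18.6 = 251.1 mm·m/s
Steady-state rate R = (F_in − F_out)/L = (379.79 − 251.1) / 239000 m = 5.385e-04 mm/s.
R = 5.385e-04 × 3600 × 24 = 46.5 mm/day.

R ≈ 46.5 mm/day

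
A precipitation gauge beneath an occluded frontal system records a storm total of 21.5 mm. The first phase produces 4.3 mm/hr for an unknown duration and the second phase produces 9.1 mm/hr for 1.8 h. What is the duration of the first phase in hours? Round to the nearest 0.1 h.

Known phases: 9.1 × 1.8 = 16.38 mm.
Remaining depth = 21.5 − 16.38 = 5.12 mm.
Duration = 5.12 / 4.3 = 1.2 h.

duration ≈ 1.2 h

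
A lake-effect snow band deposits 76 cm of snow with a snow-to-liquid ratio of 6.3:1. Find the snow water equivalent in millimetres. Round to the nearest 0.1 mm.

SWE ≈ 120.6 mm

SWE = snow depth / ratio = 76 cm / 6.3 = 12.063 cm = 120.6 mm.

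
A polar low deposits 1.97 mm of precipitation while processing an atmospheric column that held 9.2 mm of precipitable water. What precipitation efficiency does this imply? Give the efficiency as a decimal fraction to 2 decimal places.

ε ≈ 0.21

ε = precipitation / PW = 1.97 / 9.2 = 0.21.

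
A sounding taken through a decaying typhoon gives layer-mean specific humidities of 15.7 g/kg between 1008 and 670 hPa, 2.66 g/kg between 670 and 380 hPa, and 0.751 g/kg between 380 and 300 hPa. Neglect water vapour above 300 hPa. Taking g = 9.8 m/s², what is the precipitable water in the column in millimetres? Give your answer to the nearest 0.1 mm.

Precipitable water is the column-integrated vapour mass per unit area: PW = (1/g) Σ q̄ Δp, with q in kg/kg and Δp in Pa (1 kg/m² of water = 1 mm).
Layer 1008–670 hPa: Δp = 338 hPa = 33800 Pa, q̄ = 0.0157 kg/kg → 0.0157 × 33800 / 9.8 = 54.15 mm
Layer 670–380 hPa: Δp = 290 hPa = 29000 Pa, q̄ = 0.00266 kg/kg → 0.00266 × 29000 / 9.8 = 7.87 mm
Layer 380–300 hPa: Δp = 80 hPa = 8000 Pa, q̄ = 0.000751 kg/kg → 0.000751 × 8000 / 9.8 = 0.61 mm
PW = 54.15 + 7.87 + 0.61 = 62.63 ≈ 62.6 mm.

PW ≈ 62.6 mm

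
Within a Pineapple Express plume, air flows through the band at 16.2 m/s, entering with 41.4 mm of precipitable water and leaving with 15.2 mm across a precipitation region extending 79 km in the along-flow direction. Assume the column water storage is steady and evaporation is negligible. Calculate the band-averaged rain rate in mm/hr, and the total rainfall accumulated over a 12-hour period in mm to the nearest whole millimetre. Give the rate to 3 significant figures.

Column moisture flux per unit crosswind length is F = V × PW.
Inflow: F_in = 16.2 × 41.4 = 670.68 mm·m/s
Outflow: F_out = 16.2 × 15.2 = 246.24 mm·m/s
Steady-state rate R = (F_in − F_out)/L = (670.68 − 246.24) / 79000 m = 5.373e-03 mm/s.
R = 5.373e-03 × 3600 = 19.3 mm/hr.
Over 12 h: total = 19.3 × 12 = 231.6 ≈ 232 mm.

R ≈ 19.3 mm/hr; total ≈ 232 mm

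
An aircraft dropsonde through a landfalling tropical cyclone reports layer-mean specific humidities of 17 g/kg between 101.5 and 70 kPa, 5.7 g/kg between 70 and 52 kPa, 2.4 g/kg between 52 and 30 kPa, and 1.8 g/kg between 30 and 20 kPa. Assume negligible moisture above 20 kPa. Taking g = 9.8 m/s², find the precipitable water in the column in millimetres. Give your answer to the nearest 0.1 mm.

PW ≈ 72.3 mm

Precipitable water is the column-integrated vapour mass per unit area: PW = (1/g) Σ q̄ Δp, with q in kg/kg and Δp in Pa (1 kg/m² of water = 1 mm).
Layer 101.5–70 kPa: Δp = 315 hPa = 31500 Pa, q̄ = 0.017 kg/kg → 0.017 × 31500 / 9.8 = 54.64 mm
Layer 70–52 kPa: Δp = 180 hPa = 18000 Pa, q̄ = 0.0057 kg/kg → 0.0057 × 18000 / 9.8 = 10.47 mm
Layer 52–30 kPa: Δp = 220 hPa = 22000 Pa, q̄ = 0.0024 kg/kg → 0.0024 × 22000 / 9.8 = 5.39 mm
Layer 30–20 kPa: Δp = 100 hPa = 10000 Pa, q̄ = 0.0018 kg/kg → 0.0018 × 10000 / 9.8 = 1.84 mm
PW = 54.64 + 10.47 + 5.39 + 1.84 = 72.34 ≈ 72.3 mm.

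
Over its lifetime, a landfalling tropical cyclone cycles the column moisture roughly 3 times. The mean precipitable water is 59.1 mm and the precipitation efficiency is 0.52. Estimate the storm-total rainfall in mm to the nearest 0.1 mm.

Each cycle deposits ε × PW = 0.52 × 59.1 = 30.732 mm.
Over 3 cycles: 3 × 30.732 = 92.2 mm.

rainfall ≈ 92.2 mm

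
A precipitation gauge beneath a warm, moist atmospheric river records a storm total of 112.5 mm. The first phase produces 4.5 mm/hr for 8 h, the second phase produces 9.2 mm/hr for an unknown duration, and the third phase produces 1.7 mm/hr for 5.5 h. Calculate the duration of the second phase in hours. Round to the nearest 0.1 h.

Known phases: 4.5 × 8 + 1.7 × 5.5 = 36 + 9.35 = 45.35 mm.
Remaining depth = 112.5 − 45.35 = 67.15 mm.
Duration = 67.15 / 9.2 = 7.3 h.

duration ≈ 7.3 h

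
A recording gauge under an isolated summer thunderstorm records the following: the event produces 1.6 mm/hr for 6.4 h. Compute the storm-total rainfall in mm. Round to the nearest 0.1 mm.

total ≈ 10.2 mm

Total = Σ Rᵢ Δtᵢ = 1.6 × 6.4
      = 10.24 = 10.2 mm.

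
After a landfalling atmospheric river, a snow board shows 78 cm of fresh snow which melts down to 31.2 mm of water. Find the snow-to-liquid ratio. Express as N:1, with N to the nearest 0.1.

Ratio = snow depth / SWE = 780 mm / 31.2 mm = 25.0, i.e. 25.0:1.

ratio ≈ 25.0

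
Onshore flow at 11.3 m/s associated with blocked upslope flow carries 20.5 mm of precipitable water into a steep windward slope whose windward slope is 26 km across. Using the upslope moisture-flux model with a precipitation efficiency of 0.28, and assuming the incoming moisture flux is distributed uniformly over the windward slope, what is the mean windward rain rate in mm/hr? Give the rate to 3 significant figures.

R ≈ 8.98 mm/hr

Incoming column moisture flux per unit ridge length: F = V × PW = 11.3 × 20.5 = 231.65 mm·m/s.
Spread over the 26 km slope with efficiency ε = 0.28: R = ε·F/W = 0.28 × 231.65 / 26000 m = 2.495e-03 mm/s.
R = 2.495e-03 × 3600 = 8.98 mm/hr.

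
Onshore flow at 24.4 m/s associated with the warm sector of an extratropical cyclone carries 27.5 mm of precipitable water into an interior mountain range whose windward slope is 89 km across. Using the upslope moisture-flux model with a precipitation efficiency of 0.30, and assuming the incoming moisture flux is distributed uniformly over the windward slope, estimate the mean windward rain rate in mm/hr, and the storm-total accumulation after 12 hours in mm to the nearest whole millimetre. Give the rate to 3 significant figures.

Incoming column moisture flux per unit ridge length: F = V × PW = 24.4 × 27.5 = 671 mm·m/s.
Spread over the 89 km slope with efficiency ε = 0.30: R = ε·F/W = 0.30 × 671 / 89000 m = 2.262e-03 mm/s.
R = 2.262e-03 × 3600 = 8.14 mm/hr.
Over 12 h: total = 8.14 × 12 = 97.68 ≈ 98 mm.

R ≈ 8.14 mm/hr; total ≈ 98 mm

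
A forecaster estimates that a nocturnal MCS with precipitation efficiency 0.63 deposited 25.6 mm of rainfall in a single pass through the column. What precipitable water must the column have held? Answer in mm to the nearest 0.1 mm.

PW ≈ 40.6 mm

PW = rainfall / ε = 25.6 / 0.63 = 40.6 mm.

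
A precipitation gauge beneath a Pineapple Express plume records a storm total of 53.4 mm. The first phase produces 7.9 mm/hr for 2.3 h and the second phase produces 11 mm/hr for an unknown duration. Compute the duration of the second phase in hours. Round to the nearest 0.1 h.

Known phases: 7.9 × 2.3 = 18.17 mm.
Remaining depth = 53.4 − 18.17 = 35.23 mm.
Duration = 35.23 / 11 = 3.2 h.

duration ≈ 3.2 h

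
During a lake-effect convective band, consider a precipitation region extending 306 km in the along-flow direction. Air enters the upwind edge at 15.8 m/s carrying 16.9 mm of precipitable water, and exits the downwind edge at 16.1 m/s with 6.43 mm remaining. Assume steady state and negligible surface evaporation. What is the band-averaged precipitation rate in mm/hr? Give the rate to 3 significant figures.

R ≈ 1.92 mm/hr

Column moisture flux per unit crosswind length is F = V × PW.
Inflow: F_in = 15.8 × 16.9 = 267.02 mm·m/s
Outflow: F_out = 16.1 × 6.43 = 103.523 mm·m/s
Steady-state rate R = (F_in − F_out)/L = (267.02 − 103.523) / 306000 m = 5.343e-04 mm/s.
R = 5.343e-04 × 3600 = 1.92 mm/hr.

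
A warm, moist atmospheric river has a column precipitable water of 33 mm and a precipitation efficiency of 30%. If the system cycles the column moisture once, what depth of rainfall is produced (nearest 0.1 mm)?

Rainfall = ε × PW = 0.30 × 33 = 9.9 mm.

rainfall ≈ 9.9 mm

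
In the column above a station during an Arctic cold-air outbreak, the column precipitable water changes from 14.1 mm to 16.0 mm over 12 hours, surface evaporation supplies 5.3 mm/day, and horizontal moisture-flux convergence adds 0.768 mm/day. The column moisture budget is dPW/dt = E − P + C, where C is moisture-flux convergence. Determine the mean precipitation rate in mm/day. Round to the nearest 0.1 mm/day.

P ≈ 2.3 mm/day

dPW/dt = (16.0 − 14.1) mm / (12/24 day) = +3.800 mm/day.
P = E + C − dPW/dt = 5.3 + (0.768) − (+3.800) = 2.3 mm/day.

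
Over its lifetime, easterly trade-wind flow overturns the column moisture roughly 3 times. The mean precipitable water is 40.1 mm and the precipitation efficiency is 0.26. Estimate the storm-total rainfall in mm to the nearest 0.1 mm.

rainfall ≈ 31.3 mm

Each cycle deposits ε × PW = 0.26 × 40.1 = 10.426 mm.
Over 3 cycles: 3 × 10.426 = 31.3 mm.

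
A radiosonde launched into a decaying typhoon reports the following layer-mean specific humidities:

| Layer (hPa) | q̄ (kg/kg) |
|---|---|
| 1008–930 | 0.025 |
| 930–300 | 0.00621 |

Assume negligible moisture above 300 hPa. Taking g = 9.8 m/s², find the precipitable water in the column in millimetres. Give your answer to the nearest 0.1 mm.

PW ≈ 59.8 mm

Precipitable water is the column-integrated vapour mass per unit area: PW = (1/g) Σ q̄ Δp, with q in kg/kg and Δp in Pa (1 kg/m² of water = 1 mm).
Layer 1008–930 hPa: Δp = 78 hPa = 7800 Pa, q̄ = 0.025 kg/kg → 0.025 × 7800 / 9.8 = 19.90 mm
Layer 930–300 hPa: Δp = 630 hPa = 63000 Pa, q̄ = 0.00621 kg/kg → 0.00621 × 63000 / 9.8 = 39.92 mm
PW = 19.90 + 39.92 = 59.82 ≈ 59.8 mm.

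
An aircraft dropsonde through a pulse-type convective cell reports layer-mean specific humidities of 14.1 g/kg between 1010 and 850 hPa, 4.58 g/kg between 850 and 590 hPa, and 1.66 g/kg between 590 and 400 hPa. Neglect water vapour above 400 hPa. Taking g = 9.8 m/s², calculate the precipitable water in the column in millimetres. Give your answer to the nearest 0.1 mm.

PW ≈ 38.4 mm

Precipitable water is the column-integrated vapour mass per unit area: PW = (1/g) Σ q̄ Δp, with q in kg/kg and Δp in Pa (1 kg/m² of water = 1 mm).
Layer 1010–850 hPa: Δp = 160 hPa = 16000 Pa, q̄ = 0.0141 kg/kg → 0.0141 × 16000 / 9.8 = 23.02 mm
Layer 850–590 hPa: Δp = 260 hPa = 26000 Pa, q̄ = 0.00458 kg/kg → 0.00458 × 26000 / 9.8 = 12.15 mm
Layer 590–400 hPa: Δp = 190 hPa = 19000 Pa, q̄ = 0.00166 kg/kg → 0.00166 × 19000 / 9.8 = 3.22 mm
PW = 23.02 + 12.15 + 3.22 = 38.39 ≈ 38.4 mm.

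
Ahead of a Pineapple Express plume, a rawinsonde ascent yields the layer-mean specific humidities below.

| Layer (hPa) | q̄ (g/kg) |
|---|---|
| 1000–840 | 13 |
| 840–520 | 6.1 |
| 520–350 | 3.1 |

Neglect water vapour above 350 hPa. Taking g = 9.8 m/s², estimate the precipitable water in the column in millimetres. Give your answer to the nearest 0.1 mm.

Precipitable water is the column-integrated vapour mass per unit area: PW = (1/g) Σ q̄ Δp, with q in kg/kg and Δp in Pa (1 kg/m² of water = 1 mm).
Layer 1000–840 hPa: Δp = 160 hPa = 16000 Pa, q̄ = 0.013 kg/kg → 0.013 × 16000 / 9.8 = 21.22 mm
Layer 840–520 hPa: Δp = 320 hPa = 32000 Pa, q̄ = 0.0061 kg/kg → 0.0061 × 32000 / 9.8 = 19.92 mm
Layer 520–350 hPa: Δp = 170 hPa = 17000 Pa, q̄ = 0.0031 kg/kg → 0.0031 × 17000 / 9.8 = 5.38 mm
PW = 21.22 + 19.92 + 5.38 = 46.52 ≈ 46.5 mm.

PW ≈ 46.5 mm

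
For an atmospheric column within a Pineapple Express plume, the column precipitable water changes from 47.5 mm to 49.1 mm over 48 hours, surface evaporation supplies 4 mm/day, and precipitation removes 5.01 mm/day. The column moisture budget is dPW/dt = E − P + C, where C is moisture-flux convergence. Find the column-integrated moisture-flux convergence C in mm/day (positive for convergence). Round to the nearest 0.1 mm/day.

C ≈ 1.8 mm/day

dPW/dt = (49.1 − 47.5) mm / (48/24 day) = +0.800 mm/day.
C = dPW/dt − E + P = (+0.800) − 4 + 5.01 = 1.8 mm/day.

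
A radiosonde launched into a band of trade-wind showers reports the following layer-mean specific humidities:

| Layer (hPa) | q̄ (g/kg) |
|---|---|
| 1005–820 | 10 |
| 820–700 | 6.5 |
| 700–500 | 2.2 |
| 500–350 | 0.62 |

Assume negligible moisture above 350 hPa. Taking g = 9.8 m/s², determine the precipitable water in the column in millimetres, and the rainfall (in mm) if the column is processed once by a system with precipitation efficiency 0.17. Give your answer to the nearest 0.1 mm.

PW ≈ 32.3 mm; rainfall ≈ 5.5 mm

Precipitable water is the column-integrated vapour mass per unit area: PW = (1/g) Σ q̄ Δp, with q in kg/kg and Δp in Pa (1 kg/m² of water = 1 mm).
Layer 1005–820 hPa: Δp = 185 hPa = 18500 Pa, q̄ = 0.01 kg/kg → 0.01 × 18500 / 9.8 = 18.88 mm
Layer 820–700 hPa: Δp = 120 hPa = 12000 Pa, q̄ = 0.0065 kg/kg → 0.0065 × 12000 / 9.8 = 7.96 mm
Layer 700–500 hPa: Δp = 200 hPa = 20000 Pa, q̄ = 0.0022 kg/kg → 0.0022 × 20000 / 9.8 = 4.49 mm
Layer 500–350 hPa: Δp = 150 hPa = 15000 Pa, q̄ = 0.00062 kg/kg → 0.00062 × 15000 / 9.8 = 0.95 mm
PW = 18.88 + 7.96 + 4.49 + 0.95 = 32.28 ≈ 32.3 mm.
Rainfall = ε × PW = 0.17 × 32.3 = 5.5 mm.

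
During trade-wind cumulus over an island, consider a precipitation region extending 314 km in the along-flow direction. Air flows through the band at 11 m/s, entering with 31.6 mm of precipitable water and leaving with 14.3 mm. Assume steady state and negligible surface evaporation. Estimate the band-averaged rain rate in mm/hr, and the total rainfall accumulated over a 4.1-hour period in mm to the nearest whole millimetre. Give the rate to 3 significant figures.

Column moisture flux per unit crosswind length is F = V × PW.
Inflow: F_in = 11 × 31.6 = 347.6 mm·m/s
Outflow: F_out = 11 × 14.3 = 157.3 mm·m/s
Steady-state rate R = (F_in − F_out)/L = (347.6 − 157.3) / 314000 m = 6.061e-04 mm/s.
R = 6.061e-04 × 3600 = 2.18 mm/hr.
Over 4.1 h: total = 2.18 × 4.1 = 8.938 ≈ 9 mm.

R ≈ 2.18 mm/hr; total ≈ 9 mm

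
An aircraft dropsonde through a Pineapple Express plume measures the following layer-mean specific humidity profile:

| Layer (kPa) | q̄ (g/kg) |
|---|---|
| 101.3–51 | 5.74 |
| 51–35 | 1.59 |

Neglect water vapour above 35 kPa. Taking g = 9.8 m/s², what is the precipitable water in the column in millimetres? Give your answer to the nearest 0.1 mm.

Precipitable water is the column-integrated vapour mass per unit area: PW = (1/g) Σ q̄ Δp, with q in kg/kg and Δp in Pa (1 kg/m² of water = 1 mm).
Layer 101.3–51 kPa: Δp = 503 hPa = 50300 Pa, q̄ = 0.00574 kg/kg → 0.00574 × 50300 / 9.8 = 29.46 mm
Layer 51–35 kPa: Δp = 160 hPa = 16000 Pa, q̄ = 0.00159 kg/kg → 0.00159 × 16000 / 9.8 = 2.60 mm
PW = 29.46 + 2.60 = 32.06 ≈ 32.1 mm.

PW ≈ 32.1 mm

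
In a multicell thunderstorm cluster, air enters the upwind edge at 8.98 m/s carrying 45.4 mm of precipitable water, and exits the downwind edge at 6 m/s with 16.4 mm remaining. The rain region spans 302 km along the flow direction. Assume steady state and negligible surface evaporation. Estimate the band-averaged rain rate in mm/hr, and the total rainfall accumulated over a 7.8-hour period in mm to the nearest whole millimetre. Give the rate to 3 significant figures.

R ≈ 3.69 mm/hr; total ≈ 29 mm

Column moisture flux per unit crosswind length is F = V × PW.
Inflow: F_in = 8.98 × 45.4 = 407.692 mm·m/s
Outflow: F_out = 6 × 16.4 = 98.4 mm·m/s
Steady-state rate R = (F_in − F_out)/L = (407.692 − 98.4) / 302000 m = 1.024e-03 mm/s.
R = 1.024e-03 × 3600 = 3.69 mm/hr.
Over 7.8 h: total = 3.69 × 7.8 = 28.782 ≈ 29 mm.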